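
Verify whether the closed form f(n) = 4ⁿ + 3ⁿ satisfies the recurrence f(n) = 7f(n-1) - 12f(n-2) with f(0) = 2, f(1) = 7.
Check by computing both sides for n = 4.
From the recurrence with f(0) = 2, f(1) = 7:
  f(0) = 2, f(1) = 7, f(2) = 25, f(3) = 91, f(4) = 337
  so the recurrence gives f(4) = 337.
From the proposed closed form f(n) = 4ⁿ + 3ⁿ:
  f(4) = 337.
Both sides give 337 at n = 4, and the initial condition(s) match, so the closed form is consistent.

Yes, the closed form is correct.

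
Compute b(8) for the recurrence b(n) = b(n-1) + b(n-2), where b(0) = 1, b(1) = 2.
Computing the sequence terms:
1, 2, 3, 5, 8, 13, 21, 34, 55

55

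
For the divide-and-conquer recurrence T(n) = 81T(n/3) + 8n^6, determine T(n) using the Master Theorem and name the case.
Master Theorem template: T(n) = a·T(n/b) + f(n).
Here: a=81, b=3, f(n)=8n^6
Compute log_b(a) = log_3(81) = 4.
f(n) = 8n^6 = Ω(n^(4+ε)) with ε = 2, and the regularity condition holds (a·f(n/b) = (a/b^6)·f(n) with a/b^6 = 3^-2 < 1). Case 3: T(n) = Θ(f(n)) = Θ(n^6).

Case 3: T(n) = Θ(n^6)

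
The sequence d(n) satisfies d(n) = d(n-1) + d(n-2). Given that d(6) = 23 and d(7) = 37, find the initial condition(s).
Work backwards using d(k) = d(k+2) - d(k+1):
d(5) = d(7) - d(6) = 37 - 23 = 14
d(4) = d(6) - d(5) = 23 - 14 = 9
d(3) = d(5) - d(4) = 14 - 9 = 5
d(2) = d(4) - d(3) = 9 - 5 = 4
d(1) = d(3) - d(2) = 5 - 4 = 1
d(0) = d(2) - d(1) = 4 - 1 = 3

d(0) = 3, d(1) = 1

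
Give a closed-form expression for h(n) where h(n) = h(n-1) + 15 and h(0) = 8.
Recurrence: h(n) = h(n-1) + 15, initial: h(0) = 8.
Each step adds 15, so h(n) = h(0) + 15n = 15n + 8.

h(n) = 15n + 8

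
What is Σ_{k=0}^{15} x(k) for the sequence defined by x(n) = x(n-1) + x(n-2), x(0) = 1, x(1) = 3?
Computing the sequence terms: 1, 3, 4, 7, 11, 18, 29, 47, 76, 123, 199, 322, 521, 843, 1364, 2207
Adding these values together:

5775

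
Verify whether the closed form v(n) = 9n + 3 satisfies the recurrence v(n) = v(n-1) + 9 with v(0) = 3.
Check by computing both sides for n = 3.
From the recurrence with v(0) = 3:
  v(0) = 3, v(1) = 12, v(2) = 21, v(3) = 30
  so the recurrence gives v(3) = 30.
From the proposed closed form v(n) = 9n + 3:
  v(3) = 30.
Both sides give 30 at n = 3, and the initial condition(s) match, so the closed form is consistent.

Yes, the closed form is correct.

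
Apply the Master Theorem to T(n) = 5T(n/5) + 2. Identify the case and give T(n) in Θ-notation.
Master Theorem template: T(n) = a·T(n/b) + f(n).
Here: a=5, b=5, f(n)=2
Compute log_b(a) = log_5(5) = 1.
f(n) = 2 = O(n^(1-ε)) with ε = 1. Case 1: T(n) = Θ(n^log_b(a)) = Θ(n).

Case 1: T(n) = Θ(n)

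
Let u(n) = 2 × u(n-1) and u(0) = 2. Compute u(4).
Computing step by step:
u(0) = 2
u(1) = 2 × 2 = 4
u(2) = 2 × 4 = 8
u(3) = 2 × 8 = 16
u(4) = 2 × 16 = 32

32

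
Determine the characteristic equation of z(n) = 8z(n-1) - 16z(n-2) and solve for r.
Substitute z(n) = rⁿ and divide through by rⁿ⁻²: r² - 8r + 16 = 0
Factor: (r - 4)² = 0, so r = 4 (double root).
General solution: z(n) = (A + Bn)·4ⁿ

Characteristic: r² - 8r + 16 = 0, Roots: r = 4 (double root)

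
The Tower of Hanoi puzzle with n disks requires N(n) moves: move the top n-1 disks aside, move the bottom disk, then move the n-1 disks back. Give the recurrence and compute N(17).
Moving n disks = move the top n-1 disks aside (N(n-1) moves) + move the largest disk (1 move) + move the n-1 disks back on top (N(n-1) moves), so N(n) = 2N(n-1) + 1, with N(1) = 1 (a single disk takes one move).
First terms: 1, 3, 7, 15, 31, 63, … — each is one less than a power of 2. Indeed N(n) + 1 = 2(N(n-1) + 1) with N(1) + 1 = 2, so N(n) + 1 = 2ⁿ and N(n) = 2ⁿ - 1.
Hence N(17) = 2^17 - 1 = 131072 - 1 = 131071.

N(n) = 2N(n-1) + 1, N(1) = 1; N(17) = 131071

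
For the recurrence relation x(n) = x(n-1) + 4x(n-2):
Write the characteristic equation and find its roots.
Substitute x(n) = rⁿ and divide through by rⁿ⁻²: r² - r - 4 = 0
Discriminant: 1² + 4·4 = 17, not a perfect square, so by the quadratic formula r = (1 ± √17)/2.
General solution: x(n) = A·r₁ⁿ + B·r₂ⁿ where r₁,r₂ = (1 ± √17)/2

Characteristic: r² - r - 4 = 0, Roots: r = (1 ± √17)/2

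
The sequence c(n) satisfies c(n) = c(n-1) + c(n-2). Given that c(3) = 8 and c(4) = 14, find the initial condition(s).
Work backwards using c(k) = c(k+2) - c(k+1):
c(2) = c(4) - c(3) = 14 - 8 = 6
c(1) = c(3) - c(2) = 8 - 6 = 2
c(0) = c(2) - c(1) = 6 - 2 = 4

c(0) = 4, c(1) = 2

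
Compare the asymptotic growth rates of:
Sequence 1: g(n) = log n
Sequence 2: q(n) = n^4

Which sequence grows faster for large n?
Comparing growth rates:
Growth-rate hierarchy: log n ≺ any polynomial ≺ any exponential cⁿ (c>1) ≺ n! ≺ nⁿ.
polynomial degree 4 dominates logarithmic asymptotically.

q(n) grows faster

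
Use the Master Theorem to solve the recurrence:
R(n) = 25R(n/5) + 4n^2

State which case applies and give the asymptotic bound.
Master Theorem template: R(n) = a·R(n/b) + f(n).
Here: a=25, b=5, f(n)=4n^2
Compute log_b(a) = log_5(25) = 2.
f(n) = 4n^2 = Θ(n^2). Case 2: R(n) = Θ(n^2 log n).

Case 2: R(n) = Θ(n^2 log n)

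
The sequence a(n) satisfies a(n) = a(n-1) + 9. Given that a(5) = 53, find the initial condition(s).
a(5) = a(0) + 5·9, so a(0) = 53 - 45 = 8.

a(0) = 8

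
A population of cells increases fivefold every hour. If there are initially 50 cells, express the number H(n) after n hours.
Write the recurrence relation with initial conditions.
Each hour multiplies the count by 5, so the count after n hours depends only on the count after n-1 hours: H(n) = 5 × H(n-1). The starting count gives H(0) = 50.
Unrolling n times gives the closed form H(n) = 50 × 5ⁿ.

H(n) = 5 × H(n-1), H(0) = 50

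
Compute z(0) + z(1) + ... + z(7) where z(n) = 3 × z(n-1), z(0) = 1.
Computing the sequence terms: 1, 3, 9, 27, 81, 243, 729, 2187
Adding these values together:

3280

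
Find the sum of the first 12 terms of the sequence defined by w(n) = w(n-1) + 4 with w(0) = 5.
Computing the sequence terms: 5, 9, 13, 17, 21, 25, 29, 33, 37, 41, 45, 49
Adding these values together:

324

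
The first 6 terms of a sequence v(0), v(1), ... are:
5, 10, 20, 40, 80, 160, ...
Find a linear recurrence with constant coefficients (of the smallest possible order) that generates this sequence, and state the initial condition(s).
Look for the lowest-order linear relation among consecutive terms.
Observation: each term is 2× the previous.
Check at n=2: 2·10 = 20. ✓

v(n) = 2 × v(n-1), v(0) = 5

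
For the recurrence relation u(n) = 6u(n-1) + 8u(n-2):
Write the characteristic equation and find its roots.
Substitute u(n) = rⁿ and divide through by rⁿ⁻²: r² - 6r - 8 = 0
Discriminant: 6² + 4·8 = 68, not a perfect square, so by the quadratic formula r = (6 ± √68)/2.
General solution: u(n) = A·r₁ⁿ + B·r₂ⁿ where r₁,r₂ = (6 ± √68)/2

Characteristic: r² - 6r - 8 = 0, Roots: r = (6 ± √68)/2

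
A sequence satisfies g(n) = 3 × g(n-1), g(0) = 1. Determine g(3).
Computing step by step:
g(0) = 1
g(1) = 3 × 1 = 3
g(2) = 3 × 3 = 9
g(3) = 3 × 9 = 27

27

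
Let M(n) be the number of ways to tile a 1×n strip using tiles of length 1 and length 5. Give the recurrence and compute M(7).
Condition on the last tile: it has length 1 (leaving a 1×(n-1) strip) or length 5 (leaving a 1×(n-5) strip), so M(n) = M(n-1) + M(n-5) (order-5 linear recurrence).
For 0 ≤ i < 5 only unit tiles fit, so M(i) = 1.
Iterating the recurrence: M(5) = 2, M(6) = 3, M(7) = 4.

M(n) = M(n-1) + M(n-5), with M(i) = 1 for 0 ≤ i < 5; M(7) = 4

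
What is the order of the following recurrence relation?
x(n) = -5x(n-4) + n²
The order is the largest lag k for which x(n-k) appears. Here the deepest term is x(n-4) (the n² term is non-homogeneous and does not affect the order), so the order is 4.

Order 4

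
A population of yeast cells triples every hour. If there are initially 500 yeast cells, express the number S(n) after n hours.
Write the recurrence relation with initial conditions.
Each hour multiplies the count by 3, so the count after n hours depends only on the count after n-1 hours: S(n) = 3 × S(n-1). The starting count gives S(0) = 500.
Unrolling n times gives the closed form S(n) = 500 × 3ⁿ.

S(n) = 3 × S(n-1), S(0) = 500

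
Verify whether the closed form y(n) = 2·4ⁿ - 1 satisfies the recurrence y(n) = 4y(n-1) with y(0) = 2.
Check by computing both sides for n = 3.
From the recurrence with y(0) = 2:
  y(0) = 2, y(1) = 8, y(2) = 32, y(3) = 128
  so the recurrence gives y(3) = 128.
From the proposed closed form y(n) = 2·4ⁿ - 1:
  y(3) = 127.
The recurrence gives 128 but the closed form gives 127, so the closed form does not satisfy the recurrence.

No, the closed form is incorrect.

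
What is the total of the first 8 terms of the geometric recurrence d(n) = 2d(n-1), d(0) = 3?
Computing the sequence terms: 3, 6, 12, 24, 48, 96, 192, 384
Adding these values together:

765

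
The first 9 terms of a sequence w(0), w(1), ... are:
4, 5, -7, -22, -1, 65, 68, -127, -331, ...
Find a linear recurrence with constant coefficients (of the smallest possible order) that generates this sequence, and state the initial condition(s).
Look for the lowest-order linear relation among consecutive terms.
Observation: w(n) - 1·w(n-1) - (-3)·w(n-2) = 0 holds for the shown terms, and no order-1 relation w(n) = α·w(n-1) + β fits.
Check at n=3: 1·-7 + (-3)·5 = -22. ✓

w(n) = w(n-1) - 3w(n-2), w(0) = 4, w(1) = 5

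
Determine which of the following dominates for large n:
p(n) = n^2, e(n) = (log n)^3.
Comparing growth rates:
Growth-rate hierarchy: log n ≺ any polynomial ≺ any exponential cⁿ (c>1) ≺ n! ≺ nⁿ.
polynomial degree 2 dominates polylogarithmic (log n)^3 asymptotically.

p(n) grows faster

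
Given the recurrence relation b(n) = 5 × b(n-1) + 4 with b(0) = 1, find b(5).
Computing step by step:
b(0) = 1
b(1) = 5 × 1 + 4 = 9
b(2) = 5 × 9 + 4 = 49
b(3) = 5 × 49 + 4 = 249
b(4) = 5 × 249 + 4 = 1249
b(5) = 5 × 1249 + 4 = 6249

6249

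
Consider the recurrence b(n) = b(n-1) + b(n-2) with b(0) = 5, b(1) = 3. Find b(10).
Computing the sequence terms:
5, 3, 8, 11, 19, 30, 49, 79, 128, 207, 335

335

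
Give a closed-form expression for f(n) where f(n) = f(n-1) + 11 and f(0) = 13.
Recurrence: f(n) = f(n-1) + 11, initial: f(0) = 13.
Each step adds 11, so f(n) = f(0) + 11n = 11n + 13.

f(n) = 11n + 13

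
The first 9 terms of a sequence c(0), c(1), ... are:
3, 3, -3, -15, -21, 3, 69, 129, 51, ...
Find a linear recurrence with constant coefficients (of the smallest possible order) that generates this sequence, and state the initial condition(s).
Look for the lowest-order linear relation among consecutive terms.
Observation: c(n) - 2·c(n-1) - (-3)·c(n-2) = 0 holds for the shown terms, and no order-1 relation c(n) = α·c(n-1) + β fits.
Check at n=3: 2·-3 + (-3)·3 = -15. ✓

c(n) = 2c(n-1) - 3c(n-2), c(0) = 3, c(1) = 3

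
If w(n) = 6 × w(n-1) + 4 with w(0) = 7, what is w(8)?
Computing step by step:
w(0) = 7
w(1) = 6 × 7 + 4 = 46
w(2) = 6 × 46 + 4 = 280
w(3) = 6 × 280 + 4 = 1684
w(4) = 6 × 1684 + 4 = 10108
w(5) = 6 × 10108 + 4 = 60652
w(6) = 6 × 60652 + 4 = 363916
w(7) = 6 × 363916 + 4 = 2183500
w(8) = 6 × 2183500 + 4 = 13101004

13101004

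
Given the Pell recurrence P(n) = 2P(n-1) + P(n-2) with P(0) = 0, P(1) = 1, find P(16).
Computing the sequence terms:
0, 1, 2, 5, 12, 29, 70, 169, 408, 985, 2378, 5741, 13860, 33461, 80782, 195025, 470832

470832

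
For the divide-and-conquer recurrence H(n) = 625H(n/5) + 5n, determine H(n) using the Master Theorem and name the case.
Master Theorem template: H(n) = a·H(n/b) + f(n).
Here: a=625, b=5, f(n)=5n
Compute log_b(a) = log_5(625) = 4.
f(n) = 5n = O(n^(4-ε)) with ε = 3. Case 1: H(n) = Θ(n^log_b(a)) = Θ(n^4).

Case 1: H(n) = Θ(n^4)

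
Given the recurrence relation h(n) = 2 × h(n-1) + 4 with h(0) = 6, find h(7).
Computing step by step:
h(0) = 6
h(1) = 2 × 6 + 4 = 16
h(2) = 2 × 16 + 4 = 36
h(3) = 2 × 36 + 4 = 76
h(4) = 2 × 76 + 4 = 156
h(5) = 2 × 156 + 4 = 316
h(6) = 2 × 316 + 4 = 636
h(7) = 2 × 636 + 4 = 1276

1276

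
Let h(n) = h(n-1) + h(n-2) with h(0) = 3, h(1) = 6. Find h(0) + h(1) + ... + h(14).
Computing the sequence terms: 3, 6, 9, 15, 24, 39, 63, 102, 165, 267, 432, 699, 1131, 1830, 2961
Adding these values together:

7746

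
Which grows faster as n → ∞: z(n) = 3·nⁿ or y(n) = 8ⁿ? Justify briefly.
Comparing growth rates:
Growth-rate hierarchy: log n ≺ any polynomial ≺ any exponential cⁿ (c>1) ≺ n! ≺ nⁿ.
super-exponential nⁿ dominates exponential base 8 asymptotically.

z(n) grows faster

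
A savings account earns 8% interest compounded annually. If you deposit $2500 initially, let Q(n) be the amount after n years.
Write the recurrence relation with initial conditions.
Each year the balance grows by 8%, i.e. is multiplied by 1 + 8/100 = 1.08, so Q(n) = 1.08 × Q(n-1). The initial deposit gives Q(0) = 2500.
Unrolling gives the closed form Q(n) = 2500 × (1.08)ⁿ.

Q(n) = 1.08 × Q(n-1), Q(0) = 2500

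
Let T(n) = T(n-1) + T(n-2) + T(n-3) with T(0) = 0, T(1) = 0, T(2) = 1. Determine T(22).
Computing the sequence terms:
0, 0, 1, 1, 2, 4, 7, 13, 24, 44, 81, 149, 274, 504, 927, 1705, 3136, 5768, 10609, 19513, 35890, 66012, 121415

121415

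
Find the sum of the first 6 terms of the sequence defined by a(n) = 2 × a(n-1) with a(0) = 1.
Computing the sequence terms: 1, 2, 4, 8, 16, 32
Adding these values together:

63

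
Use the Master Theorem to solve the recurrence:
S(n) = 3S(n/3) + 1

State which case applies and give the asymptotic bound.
Master Theorem template: S(n) = a·S(n/b) + f(n).
Here: a=3, b=3, f(n)=1
Compute log_b(a) = log_3(3) = 1.
f(n) = 1 = O(n^(1-ε)) with ε = 1. Case 1: S(n) = Θ(n^log_b(a)) = Θ(n).

Case 1: S(n) = Θ(n)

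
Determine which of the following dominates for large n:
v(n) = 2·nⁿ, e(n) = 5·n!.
Comparing growth rates:
Growth-rate hierarchy: log n ≺ any polynomial ≺ any exponential cⁿ (c>1) ≺ n! ≺ nⁿ.
super-exponential nⁿ dominates factorial asymptotically.

v(n) grows faster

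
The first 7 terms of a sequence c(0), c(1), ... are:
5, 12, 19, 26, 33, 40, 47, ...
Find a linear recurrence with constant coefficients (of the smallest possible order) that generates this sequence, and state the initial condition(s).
Look for the lowest-order linear relation among consecutive terms.
Observation: consecutive differences are constant (= 7).
Check at n=2: 1·12 + 7 = 19. ✓

c(n) = c(n-1) + 7, c(0) = 5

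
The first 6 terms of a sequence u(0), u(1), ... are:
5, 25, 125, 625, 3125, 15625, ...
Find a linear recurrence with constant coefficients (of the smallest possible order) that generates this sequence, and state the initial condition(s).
Look for the lowest-order linear relation among consecutive terms.
Observation: each term is 5× the previous.
Check at n=2: 5·25 = 125. ✓

u(n) = 5 × u(n-1), u(0) = 5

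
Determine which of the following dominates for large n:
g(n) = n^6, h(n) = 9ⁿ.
Comparing growth rates:
Growth-rate hierarchy: log n ≺ any polynomial ≺ any exponential cⁿ (c>1) ≺ n! ≺ nⁿ.
exponential base 9 dominates polynomial degree 6 asymptotically.

h(n) grows faster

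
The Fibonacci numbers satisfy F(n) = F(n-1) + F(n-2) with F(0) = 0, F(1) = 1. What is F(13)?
Computing the sequence terms:
0, 1, 1, 2, 3, 5, 8, 13, 21, 34, 55, 89, 144, 233

233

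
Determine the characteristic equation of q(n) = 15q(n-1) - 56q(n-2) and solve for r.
Substitute q(n) = rⁿ and divide through by rⁿ⁻²: r² - 15r + 56 = 0
Factor: (r - 8)(r - 7) = 0, so r = 8, 7.
General solution: q(n) = A·8ⁿ + B·7ⁿ

Characteristic: r² - 15r + 56 = 0, Roots: r = 8, 7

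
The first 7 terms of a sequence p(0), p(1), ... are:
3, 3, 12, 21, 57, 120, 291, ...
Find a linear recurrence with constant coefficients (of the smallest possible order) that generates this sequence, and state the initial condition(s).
Look for the lowest-order linear relation among consecutive terms.
Observation: p(n) - 1·p(n-1) - (3)·p(n-2) = 0 holds for the shown terms, and no order-1 relation p(n) = α·p(n-1) + β fits.
Check at n=3: 1·12 + (3)·3 = 21. ✓

p(n) = p(n-1) + 3p(n-2), p(0) = 3, p(1) = 3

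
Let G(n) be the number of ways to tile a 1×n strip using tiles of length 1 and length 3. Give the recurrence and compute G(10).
Condition on the last tile: it has length 1 (leaving a 1×(n-1) strip) or length 3 (leaving a 1×(n-3) strip), so G(n) = G(n-1) + G(n-3) (order-3 linear recurrence).
For 0 ≤ i < 3 only unit tiles fit, so G(i) = 1.
Iterating the recurrence: G(3) = 2, G(4) = 3, G(5) = 4, G(6) = 6, G(7) = 9, G(8) = 13, G(9) = 19, G(10) = 28.

G(n) = G(n-1) + G(n-3), with G(i) = 1 for 0 ≤ i < 3; G(10) = 28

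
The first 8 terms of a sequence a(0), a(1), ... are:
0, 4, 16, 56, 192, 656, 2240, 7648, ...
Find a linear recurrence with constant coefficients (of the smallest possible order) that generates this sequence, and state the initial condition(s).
Look for the lowest-order linear relation among consecutive terms.
Observation: a(n) - 4·a(n-1) - (-2)·a(n-2) = 0 holds for the shown terms, and no order-1 relation a(n) = α·a(n-1) + β fits.
Check at n=3: 4·16 + (-2)·4 = 56. ✓

a(n) = 4a(n-1) - 2a(n-2), a(0) = 0, a(1) = 4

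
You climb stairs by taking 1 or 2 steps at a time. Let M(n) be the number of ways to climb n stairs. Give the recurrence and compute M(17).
Condition on the size of the last step (1 to 2): before it there were n-1, …, n-2 stairs climbed, and these cases are disjoint, so M(n) = M(n-1) + M(n-2) (Fibonacci-type sequence).
Initial conditions by direct count (compositions of i into parts ≤ 2): M(1) = 1; M(2) = 2.
Iterating the recurrence: M(3) = 3, M(4) = 5, M(5) = 8, M(6) = 13, M(7) = 21, M(8) = 34, M(9) = 55, M(10) = 89, M(11) = 144, M(12) = 233, M(13) = 377, M(14) = 610, M(15) = 987, M(16) = 1597, M(17) = 2584.

M(n) = M(n-1) + M(n-2), M(1) = 1, M(2) = 2; M(17) = 2584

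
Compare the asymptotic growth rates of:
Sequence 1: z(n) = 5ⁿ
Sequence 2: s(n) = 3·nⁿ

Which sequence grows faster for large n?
Comparing growth rates:
Growth-rate hierarchy: log n ≺ any polynomial ≺ any exponential cⁿ (c>1) ≺ n! ≺ nⁿ.
super-exponential nⁿ dominates exponential base 5 asymptotically.

s(n) grows faster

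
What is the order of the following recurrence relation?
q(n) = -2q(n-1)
The order is the largest lag k for which q(n-k) appears. Here the deepest term is q(n-1), so the order is 1.

Order 1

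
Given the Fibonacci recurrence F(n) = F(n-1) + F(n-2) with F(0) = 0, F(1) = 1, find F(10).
Computing the sequence terms:
0, 1, 1, 2, 3, 5, 8, 13, 21, 34, 55

55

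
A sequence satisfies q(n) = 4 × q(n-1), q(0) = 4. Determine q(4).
Computing step by step:
q(0) = 4
q(1) = 4 × 4 = 16
q(2) = 4 × 16 = 64
q(3) = 4 × 64 = 256
q(4) = 4 × 256 = 1024

1024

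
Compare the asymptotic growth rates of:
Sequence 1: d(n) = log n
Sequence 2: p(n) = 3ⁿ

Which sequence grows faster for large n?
Comparing growth rates:
Growth-rate hierarchy: log n ≺ any polynomial ≺ any exponential cⁿ (c>1) ≺ n! ≺ nⁿ.
exponential base 3 dominates logarithmic asymptotically.

p(n) grows faster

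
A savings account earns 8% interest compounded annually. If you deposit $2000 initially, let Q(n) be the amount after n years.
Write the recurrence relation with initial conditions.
Each year the balance grows by 8%, i.e. is multiplied by 1 + 8/100 = 1.08, so Q(n) = 1.08 × Q(n-1). The initial deposit gives Q(0) = 2000.
Unrolling gives the closed form Q(n) = 2000 × (1.08)ⁿ.

Q(n) = 1.08 × Q(n-1), Q(0) = 2000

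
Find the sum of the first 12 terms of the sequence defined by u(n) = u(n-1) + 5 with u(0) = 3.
Computing the sequence terms: 3, 8, 13, 18, 23, 28, 33, 38, 43, 48, 53, 58
Adding these values together:

366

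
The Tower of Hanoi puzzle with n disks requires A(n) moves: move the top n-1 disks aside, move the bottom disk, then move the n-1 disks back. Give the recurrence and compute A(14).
Moving n disks = move the top n-1 disks aside (A(n-1) moves) + move the largest disk (1 move) + move the n-1 disks back on top (A(n-1) moves), so A(n) = 2A(n-1) + 1, with A(1) = 1 (a single disk takes one move).
First terms: 1, 3, 7, 15, 31, 63, … — each is one less than a power of 2. Indeed A(n) + 1 = 2(A(n-1) + 1) with A(1) + 1 = 2, so A(n) + 1 = 2ⁿ and A(n) = 2ⁿ - 1.
Hence A(14) = 2^14 - 1 = 16384 - 1 = 16383.

A(n) = 2A(n-1) + 1, A(1) = 1; A(14) = 16383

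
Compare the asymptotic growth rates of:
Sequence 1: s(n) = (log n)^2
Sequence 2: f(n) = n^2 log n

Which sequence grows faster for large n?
Comparing growth rates:
Growth-rate hierarchy: log n ≺ any polynomial ≺ any exponential cⁿ (c>1) ≺ n! ≺ nⁿ.
polynomial degree 2 (with log factor) dominates polylogarithmic (log n)^2 asymptotically.

f(n) grows faster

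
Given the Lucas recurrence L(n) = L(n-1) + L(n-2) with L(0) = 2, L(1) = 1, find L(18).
Computing the sequence terms:
2, 1, 3, 4, 7, 11, 18, 29, 47, 76, 123, 199, 322, 521, 843, 1364, 2207, 3571, 5778

5778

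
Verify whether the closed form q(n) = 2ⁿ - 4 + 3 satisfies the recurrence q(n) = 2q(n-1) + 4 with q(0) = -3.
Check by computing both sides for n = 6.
From the recurrence with q(0) = -3:
  q(0) = -3, q(1) = -2, q(2) = 0, q(3) = 4, q(4) = 12, q(5) = 28, q(6) = 60
  so the recurrence gives q(6) = 60.
From the proposed closed form q(n) = 2ⁿ - 4 + 3:
  q(6) = 63.
The recurrence gives 60 but the closed form gives 63, so the closed form does not satisfy the recurrence.

No, the closed form is incorrect.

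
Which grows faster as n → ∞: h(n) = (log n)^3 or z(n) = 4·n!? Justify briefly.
Comparing growth rates:
Growth-rate hierarchy: log n ≺ any polynomial ≺ any exponential cⁿ (c>1) ≺ n! ≺ nⁿ.
factorial dominates polylogarithmic (log n)^3 asymptotically.

z(n) grows faster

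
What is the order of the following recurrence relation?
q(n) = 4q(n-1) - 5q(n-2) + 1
The order is the largest lag k for which q(n-k) appears. Here the deepest term is q(n-2) (the 1 term is non-homogeneous and does not affect the order), so the order is 2.

Order 2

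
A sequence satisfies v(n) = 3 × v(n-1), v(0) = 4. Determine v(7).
Computing step by step:
v(0) = 4
v(1) = 3 × 4 = 12
v(2) = 3 × 12 = 36
v(3) = 3 × 36 = 108
v(4) = 3 × 108 = 324
v(5) = 3 × 324 = 972
v(6) = 3 × 972 = 2916
v(7) = 3 × 2916 = 8748

8748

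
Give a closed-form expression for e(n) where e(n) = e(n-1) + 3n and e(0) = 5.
Recurrence: e(n) = e(n-1) + 3n, initial: e(0) = 5.
Telescoping: e(n) = e(0) + 3·Σᵢ₌₁ⁿ i = 5 + 3·n(n+1)/2.

e(n) = 3·n(n+1)/2 + 5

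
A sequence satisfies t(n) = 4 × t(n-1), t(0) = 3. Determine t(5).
Computing step by step:
t(0) = 3
t(1) = 4 × 3 = 12
t(2) = 4 × 12 = 48
t(3) = 4 × 48 = 192
t(4) = 4 × 192 = 768
t(5) = 4 × 768 = 3072

3072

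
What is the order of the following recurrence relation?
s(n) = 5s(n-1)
The order is the largest lag k for which s(n-k) appears. Here the deepest term is s(n-1), so the order is 1.

Order 1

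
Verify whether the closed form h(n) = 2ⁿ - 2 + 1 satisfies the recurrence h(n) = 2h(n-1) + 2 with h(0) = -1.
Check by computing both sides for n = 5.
From the recurrence with h(0) = -1:
  h(0) = -1, h(1) = 0, h(2) = 2, h(3) = 6, h(4) = 14, h(5) = 30
  so the recurrence gives h(5) = 30.
From the proposed closed form h(n) = 2ⁿ - 2 + 1:
  h(5) = 31.
The recurrence gives 30 but the closed form gives 31, so the closed form does not satisfy the recurrence.

No, the closed form is incorrect.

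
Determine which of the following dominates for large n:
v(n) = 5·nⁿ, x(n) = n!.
Comparing growth rates:
Growth-rate hierarchy: log n ≺ any polynomial ≺ any exponential cⁿ (c>1) ≺ n! ≺ nⁿ.
super-exponential nⁿ dominates factorial asymptotically.

v(n) grows faster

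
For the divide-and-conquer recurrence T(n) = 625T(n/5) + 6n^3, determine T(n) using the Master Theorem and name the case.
Master Theorem template: T(n) = a·T(n/b) + f(n).
Here: a=625, b=5, f(n)=6n^3
Compute log_b(a) = log_5(625) = 4.
f(n) = 6n^3 = O(n^(4-ε)) with ε = 1. Case 1: T(n) = Θ(n^log_b(a)) = Θ(n^4).

Case 1: T(n) = Θ(n^4)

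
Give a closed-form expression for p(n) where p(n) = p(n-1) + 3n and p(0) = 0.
Recurrence: p(n) = p(n-1) + 3n, initial: p(0) = 0.
Telescoping: p(n) = p(0) + 3·Σᵢ₌₁ⁿ i = 0 + 3·n(n+1)/2.

p(n) = 3·n(n+1)/2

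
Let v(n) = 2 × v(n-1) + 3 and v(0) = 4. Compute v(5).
Computing step by step:
v(0) = 4
v(1) = 2 × 4 + 3 = 11
v(2) = 2 × 11 + 3 = 25
v(3) = 2 × 25 + 3 = 53
v(4) = 2 × 53 + 3 = 109
v(5) = 2 × 109 + 3 = 221

221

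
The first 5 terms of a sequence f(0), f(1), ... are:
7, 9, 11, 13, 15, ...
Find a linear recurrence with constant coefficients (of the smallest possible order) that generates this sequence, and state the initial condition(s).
Look for the lowest-order linear relation among consecutive terms.
Observation: consecutive differences are constant (= 2).
Check at n=2: 1·9 + 2 = 11. ✓

f(n) = f(n-1) + 2, f(0) = 7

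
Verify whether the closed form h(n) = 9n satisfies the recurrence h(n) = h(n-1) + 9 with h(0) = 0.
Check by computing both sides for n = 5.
From the recurrence with h(0) = 0:
  h(0) = 0, h(1) = 9, h(2) = 18, h(3) = 27, h(4) = 36, h(5) = 45
  so the recurrence gives h(5) = 45.
From the proposed closed form h(n) = 9n:
  h(5) = 45.
Both sides give 45 at n = 5, and the initial condition(s) match, so the closed form is consistent.

Yes, the closed form is correct.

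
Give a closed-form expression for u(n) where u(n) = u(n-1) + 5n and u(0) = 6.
Recurrence: u(n) = u(n-1) + 5n, initial: u(0) = 6.
Telescoping: u(n) = u(0) + 5·Σᵢ₌₁ⁿ i = 6 + 5·n(n+1)/2.

u(n) = 5·n(n+1)/2 + 6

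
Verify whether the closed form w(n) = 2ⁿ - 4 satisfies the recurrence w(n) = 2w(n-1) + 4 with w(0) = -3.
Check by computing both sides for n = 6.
From the recurrence with w(0) = -3:
  w(0) = -3, w(1) = -2, w(2) = 0, w(3) = 4, w(4) = 12, w(5) = 28, w(6) = 60
  so the recurrence gives w(6) = 60.
From the proposed closed form w(n) = 2ⁿ - 4:
  w(6) = 60.
Both sides give 60 at n = 6, and the initial condition(s) match, so the closed form is consistent.

Yes, the closed form is correct.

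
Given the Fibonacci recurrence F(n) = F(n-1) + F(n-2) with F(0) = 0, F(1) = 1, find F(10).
Computing the sequence terms:
0, 1, 1, 2, 3, 5, 8, 13, 21, 34, 55

55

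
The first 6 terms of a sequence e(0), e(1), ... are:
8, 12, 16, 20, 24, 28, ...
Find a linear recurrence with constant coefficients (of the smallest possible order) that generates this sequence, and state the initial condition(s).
Look for the lowest-order linear relation among consecutive terms.
Observation: consecutive differences are constant (= 4).
Check at n=2: 1·12 + 4 = 16. ✓

e(n) = e(n-1) + 4, e(0) = 8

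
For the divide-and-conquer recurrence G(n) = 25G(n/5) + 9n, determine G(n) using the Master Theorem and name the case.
Master Theorem template: G(n) = a·G(n/b) + f(n).
Here: a=25, b=5, f(n)=9n
Compute log_b(a) = log_5(25) = 2.
f(n) = 9n = O(n^(2-ε)) with ε = 1. Case 1: G(n) = Θ(n^log_b(a)) = Θ(n^2).

Case 1: G(n) = Θ(n^2)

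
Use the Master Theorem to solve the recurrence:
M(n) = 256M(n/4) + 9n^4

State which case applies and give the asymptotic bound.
Master Theorem template: M(n) = a·M(n/b) + f(n).
Here: a=256, b=4, f(n)=9n^4
Compute log_b(a) = log_4(256) = 4.
f(n) = 9n^4 = Θ(n^4). Case 2: M(n) = Θ(n^4 log n).

Case 2: M(n) = Θ(n^4 log n)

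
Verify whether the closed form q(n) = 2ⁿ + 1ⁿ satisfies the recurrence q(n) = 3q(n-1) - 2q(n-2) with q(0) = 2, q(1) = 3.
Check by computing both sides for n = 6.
From the recurrence with q(0) = 2, q(1) = 3:
  q(0) = 2, q(1) = 3, q(2) = 5, q(3) = 9, q(4) = 17, q(5) = 33, q(6) = 65
  so the recurrence gives q(6) = 65.
From the proposed closed form q(n) = 2ⁿ + 1ⁿ:
  q(6) = 65.
Both sides give 65 at n = 6, and the initial condition(s) match, so the closed form is consistent.

Yes, the closed form is correct.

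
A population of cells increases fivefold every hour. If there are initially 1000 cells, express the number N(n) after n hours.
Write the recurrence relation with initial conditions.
Each hour multiplies the count by 5, so the count after n hours depends only on the count after n-1 hours: N(n) = 5 × N(n-1). The starting count gives N(0) = 1000.
Unrolling n times gives the closed form N(n) = 1000 × 5ⁿ.

N(n) = 5 × N(n-1), N(0) = 1000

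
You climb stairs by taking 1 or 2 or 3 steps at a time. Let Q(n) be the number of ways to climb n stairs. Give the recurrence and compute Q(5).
Condition on the size of the last step (1 to 3): before it there were n-1, …, n-3 stairs climbed, and these cases are disjoint, so Q(n) = Q(n-1) + Q(n-2) + Q(n-3) (order-3 linear recurrence).
Initial conditions by direct count (compositions of i into parts ≤ 3): Q(1) = 1; Q(2) = 2; Q(3) = 4.
Iterating the recurrence: Q(4) = 7, Q(5) = 13.

Q(n) = Q(n-1) + Q(n-2) + Q(n-3), Q(1) = 1, Q(2) = 2, Q(3) = 4; Q(5) = 13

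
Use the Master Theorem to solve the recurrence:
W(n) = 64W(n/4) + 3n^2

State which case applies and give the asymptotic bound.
Master Theorem template: W(n) = a·W(n/b) + f(n).
Here: a=64, b=4, f(n)=3n^2
Compute log_b(a) = log_4(64) = 3.
f(n) = 3n^2 = O(n^(3-ε)) with ε = 1. Case 1: W(n) = Θ(n^log_b(a)) = Θ(n^3).

Case 1: W(n) = Θ(n^3)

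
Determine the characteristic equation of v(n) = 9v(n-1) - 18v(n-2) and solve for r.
Substitute v(n) = rⁿ and divide through by rⁿ⁻²: r² - 9r + 18 = 0
Factor: (r - 6)(r - 3) = 0, so r = 6, 3.
General solution: v(n) = A·6ⁿ + B·3ⁿ

Characteristic: r² - 9r + 18 = 0, Roots: r = 6, 3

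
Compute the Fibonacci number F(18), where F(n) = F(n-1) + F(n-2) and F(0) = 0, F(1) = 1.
Computing the sequence terms:
0, 1, 1, 2, 3, 5, 8, 13, 21, 34, 55, 89, 144, 233, 377, 610, 987, 1597, 2584

2584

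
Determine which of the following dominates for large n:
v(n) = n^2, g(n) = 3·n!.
Comparing growth rates:
Growth-rate hierarchy: log n ≺ any polynomial ≺ any exponential cⁿ (c>1) ≺ n! ≺ nⁿ.
factorial dominates polynomial degree 2 asymptotically.

g(n) grows faster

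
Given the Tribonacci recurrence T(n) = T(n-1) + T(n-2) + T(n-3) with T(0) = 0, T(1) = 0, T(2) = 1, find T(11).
Computing the sequence terms:
0, 0, 1, 1, 2, 4, 7, 13, 24, 44, 81, 149

149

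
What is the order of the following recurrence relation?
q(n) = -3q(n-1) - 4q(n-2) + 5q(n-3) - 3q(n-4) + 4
The order is the largest lag k for which q(n-k) appears. Here the deepest term is q(n-4) (the 4 term is non-homogeneous and does not affect the order), so the order is 4.

Order 4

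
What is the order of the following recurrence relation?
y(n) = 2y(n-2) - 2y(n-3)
The order is the largest lag k for which y(n-k) appears. Here the deepest term is y(n-3), so the order is 3.

Order 3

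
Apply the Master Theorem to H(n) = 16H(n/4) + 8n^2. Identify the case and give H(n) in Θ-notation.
Master Theorem template: H(n) = a·H(n/b) + f(n).
Here: a=16, b=4, f(n)=8n^2
Compute log_b(a) = log_4(16) = 2.
f(n) = 8n^2 = Θ(n^2). Case 2: H(n) = Θ(n^2 log n).

Case 2: H(n) = Θ(n^2 log n)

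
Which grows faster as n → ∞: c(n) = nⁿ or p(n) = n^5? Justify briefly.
Comparing growth rates:
Growth-rate hierarchy: log n ≺ any polynomial ≺ any exponential cⁿ (c>1) ≺ n! ≺ nⁿ.
super-exponential nⁿ dominates polynomial degree 5 asymptotically.

c(n) grows faster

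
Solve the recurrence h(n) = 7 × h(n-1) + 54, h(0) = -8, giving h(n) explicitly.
Recurrence: h(n) = 7 × h(n-1) + 54, initial: h(0) = -8.
Try h(n) = A·7ⁿ + C. Substituting: A·7ⁿ + C = 7(A·7ⁿ⁻¹ + C) + 54 = A·7ⁿ + 7C + 54, so C = 7C + 54, giving C = -9. Then h(0) = A - 9 = -8 gives A = 1.

h(n) = 7ⁿ - 9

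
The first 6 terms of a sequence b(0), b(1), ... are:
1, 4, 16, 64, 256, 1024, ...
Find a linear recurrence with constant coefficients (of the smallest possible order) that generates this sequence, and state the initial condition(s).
Look for the lowest-order linear relation among consecutive terms.
Observation: each term is 4× the previous.
Check at n=2: 4·4 = 16. ✓

b(n) = 4 × b(n-1), b(0) = 1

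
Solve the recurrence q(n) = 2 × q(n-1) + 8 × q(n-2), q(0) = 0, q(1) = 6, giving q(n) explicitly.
Recurrence: q(n) = 2 × q(n-1) + 8 × q(n-2), initial: q(0) = 0, q(1) = 6.
Characteristic equation: r² - 2r - 8 = 0, which factors as (r - 4)(r + 2) = 0, so r = 4, -2. General solution q(n) = A·4ⁿ + B·(-2)ⁿ. From q(0) = 0: A + B = 0. From q(1) = 6: 4A - 2B = 6. Solving gives A = 1, B = -1.

q(n) = 4ⁿ - (-2)ⁿ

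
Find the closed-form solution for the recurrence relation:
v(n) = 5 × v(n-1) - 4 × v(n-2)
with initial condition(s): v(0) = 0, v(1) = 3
Recurrence: v(n) = 5 × v(n-1) - 4 × v(n-2), initial: v(0) = 0, v(1) = 3.
Characteristic equation: r² - 5r + 4 = 0, which factors as (r - 4)(r - 1) = 0, so r = 4, 1. General solution v(n) = A·4ⁿ + B·1ⁿ. From v(0) = 0: A + B = 0. From v(1) = 3: 4A + 1B = 3. Solving gives A = 1, B = -1.

v(n) = 4ⁿ - 1ⁿ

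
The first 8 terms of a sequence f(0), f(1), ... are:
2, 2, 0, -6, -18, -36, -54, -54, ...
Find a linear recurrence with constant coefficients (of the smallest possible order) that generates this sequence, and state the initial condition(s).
Look for the lowest-order linear relation among consecutive terms.
Observation: f(n) - 3·f(n-1) - (-3)·f(n-2) = 0 holds for the shown terms, and no order-1 relation f(n) = α·f(n-1) + β fits.
Check at n=3: 3·0 + (-3)·2 = -6. ✓

f(n) = 3f(n-1) - 3f(n-2), f(0) = 2, f(1) = 2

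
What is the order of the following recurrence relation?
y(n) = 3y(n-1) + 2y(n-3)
The order is the largest lag k for which y(n-k) appears. Here the deepest term is y(n-3), so the order is 3.

Order 3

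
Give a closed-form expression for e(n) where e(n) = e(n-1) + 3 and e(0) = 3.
Recurrence: e(n) = e(n-1) + 3, initial: e(0) = 3.
Each step adds 3, so e(n) = e(0) + 3n = 3n + 3.

e(n) = 3n + 3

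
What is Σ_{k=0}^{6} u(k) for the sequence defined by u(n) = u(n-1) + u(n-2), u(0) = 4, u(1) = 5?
Computing the sequence terms: 4, 5, 9, 14, 23, 37, 60
Adding these values together:

152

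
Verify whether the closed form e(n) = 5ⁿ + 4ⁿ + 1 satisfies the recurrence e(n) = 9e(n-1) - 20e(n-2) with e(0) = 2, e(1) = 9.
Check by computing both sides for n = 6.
From the recurrence with e(0) = 2, e(1) = 9:
  e(0) = 2, e(1) = 9, e(2) = 41, e(3) = 189, e(4) = 881, e(5) = 4149, e(6) = 19721
  so the recurrence gives e(6) = 19721.
From the proposed closed form e(n) = 5ⁿ + 4ⁿ + 1:
  e(6) = 19722.
The recurrence gives 19721 but the closed form gives 19722, so the closed form does not satisfy the recurrence.

No, the closed form is incorrect.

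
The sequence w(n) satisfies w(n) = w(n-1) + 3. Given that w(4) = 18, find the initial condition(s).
w(4) = w(0) + 4·3, so w(0) = 18 - 12 = 6.

w(0) = 6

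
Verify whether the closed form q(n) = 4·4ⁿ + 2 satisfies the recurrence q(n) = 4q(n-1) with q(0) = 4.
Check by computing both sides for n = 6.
From the recurrence with q(0) = 4:
  q(0) = 4, q(1) = 16, q(2) = 64, q(3) = 256, q(4) = 1024, q(5) = 4096, q(6) = 16384
  so the recurrence gives q(6) = 16384.
From the proposed closed form q(n) = 4·4ⁿ + 2:
  q(6) = 16386.
The recurrence gives 16384 but the closed form gives 16386, so the closed form does not satisfy the recurrence.

No, the closed form is incorrect.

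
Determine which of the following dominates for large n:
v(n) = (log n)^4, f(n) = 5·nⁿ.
Comparing growth rates:
Growth-rate hierarchy: log n ≺ any polynomial ≺ any exponential cⁿ (c>1) ≺ n! ≺ nⁿ.
super-exponential nⁿ dominates polylogarithmic (log n)^4 asymptotically.

f(n) grows faster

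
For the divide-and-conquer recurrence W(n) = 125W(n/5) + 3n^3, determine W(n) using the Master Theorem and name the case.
Master Theorem template: W(n) = a·W(n/b) + f(n).
Here: a=125, b=5, f(n)=3n^3
Compute log_b(a) = log_5(125) = 3.
f(n) = 3n^3 = Θ(n^3). Case 2: W(n) = Θ(n^3 log n).

Case 2: W(n) = Θ(n^3 log n)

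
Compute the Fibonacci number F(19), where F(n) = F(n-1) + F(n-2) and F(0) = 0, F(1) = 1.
Computing the sequence terms:
0, 1, 1, 2, 3, 5, 8, 13, 21, 34, 55, 89, 144, 233, 377, 610, 987, 1597, 2584, 4181

4181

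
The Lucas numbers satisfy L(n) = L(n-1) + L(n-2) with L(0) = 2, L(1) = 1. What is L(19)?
Computing the sequence terms:
2, 1, 3, 4, 7, 11, 18, 29, 47, 76, 123, 199, 322, 521, 843, 1364, 2207, 3571, 5778, 9349

9349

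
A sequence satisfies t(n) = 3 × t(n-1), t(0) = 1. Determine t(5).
Computing step by step:
t(0) = 1
t(1) = 3 × 1 = 3
t(2) = 3 × 3 = 9
t(3) = 3 × 9 = 27
t(4) = 3 × 27 = 81
t(5) = 3 × 81 = 243

243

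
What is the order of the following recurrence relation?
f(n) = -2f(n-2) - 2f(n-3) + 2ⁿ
The order is the largest lag k for which f(n-k) appears. Here the deepest term is f(n-3) (the 2ⁿ term is non-homogeneous and does not affect the order), so the order is 3.

Order 3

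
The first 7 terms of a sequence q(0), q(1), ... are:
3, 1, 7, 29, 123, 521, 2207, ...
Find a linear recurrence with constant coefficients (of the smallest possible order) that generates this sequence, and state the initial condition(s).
Look for the lowest-order linear relation among consecutive terms.
Observation: q(n) - 4·q(n-1) - (1)·q(n-2) = 0 holds for the shown terms, and no order-1 relation q(n) = α·q(n-1) + β fits.
Check at n=3: 4·7 + (1)·1 = 29. ✓

q(n) = 4q(n-1) + q(n-2), q(0) = 3, q(1) = 1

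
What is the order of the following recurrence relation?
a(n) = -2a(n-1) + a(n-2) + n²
The order is the largest lag k for which a(n-k) appears. Here the deepest term is a(n-2) (the n² term is non-homogeneous and does not affect the order), so the order is 2.

Order 2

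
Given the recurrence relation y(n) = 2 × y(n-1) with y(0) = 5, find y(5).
Computing step by step:
y(0) = 5
y(1) = 2 × 5 = 10
y(2) = 2 × 10 = 20
y(3) = 2 × 20 = 40
y(4) = 2 × 40 = 80
y(5) = 2 × 80 = 160

160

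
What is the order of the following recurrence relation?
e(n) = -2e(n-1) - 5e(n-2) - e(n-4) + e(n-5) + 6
The order is the largest lag k for which e(n-k) appears. Here the deepest term is e(n-5) (the 6 term is non-homogeneous and does not affect the order), so the order is 5.

Order 5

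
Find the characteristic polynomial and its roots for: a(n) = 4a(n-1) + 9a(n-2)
Substitute a(n) = rⁿ and divide through by rⁿ⁻²: r² - 4r - 9 = 0
Discriminant: 4² + 4·9 = 52, not a perfect square, so by the quadratic formula r = (4 ± √52)/2.
General solution: a(n) = A·r₁ⁿ + B·r₂ⁿ where r₁,r₂ = (4 ± √52)/2

Characteristic: r² - 4r - 9 = 0, Roots: r = (4 ± √52)/2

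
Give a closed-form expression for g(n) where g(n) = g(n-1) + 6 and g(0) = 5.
Recurrence: g(n) = g(n-1) + 6, initial: g(0) = 5.
Each step adds 6, so g(n) = g(0) + 6n = 6n + 5.

g(n) = 6n + 5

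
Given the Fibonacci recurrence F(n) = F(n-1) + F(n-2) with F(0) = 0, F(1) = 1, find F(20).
Computing the sequence terms:
0, 1, 1, 2, 3, 5, 8, 13, 21, 34, 55, 89, 144, 233, 377, 610, 987, 1597, 2584, 4181, 6765

6765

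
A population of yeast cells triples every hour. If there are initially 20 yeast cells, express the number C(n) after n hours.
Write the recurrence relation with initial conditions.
Each hour multiplies the count by 3, so the count after n hours depends only on the count after n-1 hours: C(n) = 3 × C(n-1). The starting count gives C(0) = 20.
Unrolling n times gives the closed form C(n) = 20 × 3ⁿ.

C(n) = 3 × C(n-1), C(0) = 20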